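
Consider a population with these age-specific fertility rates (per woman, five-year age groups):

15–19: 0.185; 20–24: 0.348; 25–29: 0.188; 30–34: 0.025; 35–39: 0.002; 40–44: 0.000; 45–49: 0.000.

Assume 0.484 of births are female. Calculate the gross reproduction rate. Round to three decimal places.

1.810

Proportion female at birth = 0.484.
Sum of ASFRs = 0.185 + 0.348 + 0.188 + 0.025 + 0.002 + 0.000 + 0.000 = 0.748
TFR = 5 × 0.748 = 3.74
GRR = 0.484 × 3.74 = 1.81016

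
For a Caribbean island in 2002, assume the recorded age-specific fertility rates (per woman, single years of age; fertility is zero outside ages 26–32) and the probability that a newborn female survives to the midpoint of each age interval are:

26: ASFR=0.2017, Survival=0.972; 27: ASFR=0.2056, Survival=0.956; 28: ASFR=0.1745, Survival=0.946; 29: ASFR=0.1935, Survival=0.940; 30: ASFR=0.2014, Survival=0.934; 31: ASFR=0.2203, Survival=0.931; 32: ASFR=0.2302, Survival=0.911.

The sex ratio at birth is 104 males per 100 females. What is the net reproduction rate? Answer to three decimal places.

0.658

Proportion female at birth = 100 / (100 + 104) = 0.49020.
Survival-weighted fertility by age (1·fₓ·Sₓ):
  26: 1 × 0.2017 × 0.972 = 0.19605
  27: 1 × 0.2056 × 0.956 = 0.19655
  28: 1 × 0.1745 × 0.946 = 0.16508
  29: 1 × 0.1935 × 0.940 = 0.18189
  30: 1 × 0.2014 × 0.934 = 0.18811
  31: 1 × 0.2203 × 0.931 = 0.20510
  32: 1 × 0.2302 × 0.911 = 0.20971
Sum = 1.34249
NRR = 0.49020 × 1.34249 = 0.65809
An NRR under 1 implies long-run decline under these rates.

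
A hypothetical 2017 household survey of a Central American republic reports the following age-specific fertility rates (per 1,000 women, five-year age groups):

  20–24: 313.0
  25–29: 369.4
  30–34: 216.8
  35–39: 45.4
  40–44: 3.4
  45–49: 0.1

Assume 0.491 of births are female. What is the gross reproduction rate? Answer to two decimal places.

Proportion female at birth = 0.491.
Sum of ASFRs = 313.0 + 369.4 + 216.8 + 45.4 + 3.4 + 0.1 = 948.1
TFR = 5 × 948.1 / 1000 = 4.7405
GRR = 0.491 × 4.7405 = 2.32759

2.33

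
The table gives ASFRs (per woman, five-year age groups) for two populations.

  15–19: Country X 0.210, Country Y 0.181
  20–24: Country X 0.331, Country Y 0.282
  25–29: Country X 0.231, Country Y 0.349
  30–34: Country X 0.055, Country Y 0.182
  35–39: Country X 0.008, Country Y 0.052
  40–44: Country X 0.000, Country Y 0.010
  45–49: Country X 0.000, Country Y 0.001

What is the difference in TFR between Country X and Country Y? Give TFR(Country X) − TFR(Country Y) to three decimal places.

-1.110

Country X:
  Sum of ASFRs = 0.210 + 0.331 + 0.231 + 0.055 + 0.008 + 0.000 + 0.000 = 0.835
  TFR = 5 × 0.835 = 4.175
Country Y:
  Sum of ASFRs = 0.181 + 0.282 + 0.349 + 0.182 + 0.052 + 0.010 + 0.001 = 1.057
  TFR = 5 × 1.057 = 5.285
Difference = 4.175 − 5.285 = -1.11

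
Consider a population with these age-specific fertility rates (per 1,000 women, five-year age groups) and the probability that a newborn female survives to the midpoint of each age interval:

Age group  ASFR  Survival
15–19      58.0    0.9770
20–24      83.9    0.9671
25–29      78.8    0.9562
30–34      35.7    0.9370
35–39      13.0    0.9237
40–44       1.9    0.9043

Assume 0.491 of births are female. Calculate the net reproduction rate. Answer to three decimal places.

0.639

Proportion female at birth = 0.491.
Per-age-group product (5 × ASFR × survival probability):
  15–19: 5 × 58.0/1000 × 0.9770 = 0.28333
  20–24: 5 × 83.9/1000 × 0.9671 = 0.40570
  25–29: 5 × 78.8/1000 × 0.9562 = 0.37674
  30–34: 5 × 35.7/1000 × 0.9370 = 0.16725
  35–39: 5 × 13.0/1000 × 0.9237 = 0.06004
  40–44: 5 × 1.9/1000 × 0.9043 = 0.00859
Sum = 1.30165
NRR = 0.491 × 1.30165 = 0.63911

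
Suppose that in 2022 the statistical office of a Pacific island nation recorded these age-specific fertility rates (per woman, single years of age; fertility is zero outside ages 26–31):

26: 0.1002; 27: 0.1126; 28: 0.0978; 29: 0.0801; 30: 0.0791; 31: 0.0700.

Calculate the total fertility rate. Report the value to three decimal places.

0.540

Sum of ASFRs = 0.1002 + 0.1126 + 0.0978 + 0.0801 + 0.0791 + 0.0700 = 0.5398
TFR = 0.5398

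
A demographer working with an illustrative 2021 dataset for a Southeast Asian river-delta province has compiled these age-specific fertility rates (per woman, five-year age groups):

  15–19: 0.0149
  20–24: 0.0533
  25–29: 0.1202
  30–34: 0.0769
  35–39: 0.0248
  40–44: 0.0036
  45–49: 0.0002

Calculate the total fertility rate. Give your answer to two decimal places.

1.47

Sum of ASFRs = 0.0149 + 0.0533 + 0.1202 + 0.0769 + 0.0248 + 0.0036 + 0.0002 = 0.2939
TFR = 5 × 0.2939 = 1.4695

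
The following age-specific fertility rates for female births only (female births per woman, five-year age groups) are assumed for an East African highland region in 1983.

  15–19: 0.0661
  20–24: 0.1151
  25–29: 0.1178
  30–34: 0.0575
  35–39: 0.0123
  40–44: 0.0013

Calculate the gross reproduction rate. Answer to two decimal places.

Sum of female ASFRs = 0.0661 + 0.1151 + 0.1178 + 0.0575 + 0.0123 + 0.0013 = 0.3701
GRR = 5 × 0.3701 = 1.8505

1.85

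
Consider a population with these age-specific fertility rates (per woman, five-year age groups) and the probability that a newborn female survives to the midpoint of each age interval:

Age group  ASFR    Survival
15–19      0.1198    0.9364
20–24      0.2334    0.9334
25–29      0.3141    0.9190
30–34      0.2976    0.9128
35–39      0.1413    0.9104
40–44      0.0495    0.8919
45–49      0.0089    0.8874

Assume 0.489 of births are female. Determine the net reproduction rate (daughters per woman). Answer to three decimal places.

Proportion female at birth = 0.489.
Survival-weighted fertility by age (5·fₓ·Sₓ):
  15–19: 5 × 0.1198 × 0.9364 = 0.56090
  20–24: 5 × 0.2334 × 0.9334 = 1.08928
  25–29: 5 × 0.3141 × 0.9190 = 1.44329
  30–34: 5 × 0.2976 × 0.9128 = 1.35825
  35–39: 5 × 0.1413 × 0.9104 = 0.64320
  40–44: 5 × 0.0495 × 0.8919 = 0.22075
  45–49: 5 × 0.0089 × 0.8874 = 0.03949
Sum = 5.35516
NRR = 0.489 × 5.35516 = 2.61867
An NRR exceeding 1 indicates intrinsic growth under these rates.

2.619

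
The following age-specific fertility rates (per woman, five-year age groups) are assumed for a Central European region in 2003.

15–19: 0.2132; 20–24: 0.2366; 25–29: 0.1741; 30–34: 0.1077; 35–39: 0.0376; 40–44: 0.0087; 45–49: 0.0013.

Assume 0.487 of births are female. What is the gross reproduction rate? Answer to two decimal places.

Proportion female at birth = 0.487.
Sum of ASFRs = 0.2132 + 0.2366 + 0.1741 + 0.1077 + 0.0376 + 0.0087 + 0.0013 = 0.7792
TFR = 5 × 0.7792 = 3.896
GRR = 0.487 × 3.896 = 1.89735

1.90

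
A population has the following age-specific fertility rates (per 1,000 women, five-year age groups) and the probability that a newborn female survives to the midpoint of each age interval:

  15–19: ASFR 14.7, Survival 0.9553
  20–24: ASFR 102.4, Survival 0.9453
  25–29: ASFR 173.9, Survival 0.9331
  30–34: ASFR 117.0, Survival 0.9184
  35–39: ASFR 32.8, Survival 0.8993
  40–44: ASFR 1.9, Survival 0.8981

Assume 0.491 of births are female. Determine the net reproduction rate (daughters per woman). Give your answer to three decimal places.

1.011

Proportion female at birth = 0.491.
Each age group contributes 5 × ASFR × survival:
  15–19: 5 × 14.7/1000 × 0.9553 = 0.07021
  20–24: 5 × 102.4/1000 × 0.9453 = 0.48399
  25–29: 5 × 173.9/1000 × 0.9331 = 0.81133
  30–34: 5 × 117.0/1000 × 0.9184 = 0.53726
  35–39: 5 × 32.8/1000 × 0.8993 = 0.14749
  40–44: 5 × 1.9/1000 × 0.8981 = 0.00853
Sum = 2.05881
NRR = 0.491 × 2.05881 = 1.01088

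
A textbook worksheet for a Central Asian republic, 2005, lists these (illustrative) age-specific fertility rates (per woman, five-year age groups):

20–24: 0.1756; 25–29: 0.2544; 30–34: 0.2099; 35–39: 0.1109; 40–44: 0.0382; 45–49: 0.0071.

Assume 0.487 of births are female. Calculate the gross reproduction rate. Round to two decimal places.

1.94

Proportion female at birth = 0.487.
Sum of ASFRs = 0.1756 + 0.2544 + 0.2099 + 0.1109 + 0.0382 + 0.0071 = 0.7961
TFR = 5 × 0.7961 = 3.9805
GRR = 0.487 × 3.9805 = 1.93850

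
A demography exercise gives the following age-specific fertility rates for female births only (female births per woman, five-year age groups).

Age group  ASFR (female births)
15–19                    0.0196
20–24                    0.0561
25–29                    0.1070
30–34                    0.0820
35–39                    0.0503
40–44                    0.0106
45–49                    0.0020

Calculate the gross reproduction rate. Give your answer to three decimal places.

1.638

Sum of female ASFRs = 0.0196 + 0.0561 + 0.1070 + 0.0820 + 0.0503 + 0.0106 + 0.0020 = 0.3276
GRR = 5 × 0.3276 = 1.638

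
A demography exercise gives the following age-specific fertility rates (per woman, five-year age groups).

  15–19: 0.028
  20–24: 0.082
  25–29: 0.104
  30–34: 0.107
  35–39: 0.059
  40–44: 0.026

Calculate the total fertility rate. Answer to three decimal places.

2.030

Sum of ASFRs = 0.028 + 0.082 + 0.104 + 0.107 + 0.059 + 0.026 = 0.406
TFR = 5 × 0.406 = 2.03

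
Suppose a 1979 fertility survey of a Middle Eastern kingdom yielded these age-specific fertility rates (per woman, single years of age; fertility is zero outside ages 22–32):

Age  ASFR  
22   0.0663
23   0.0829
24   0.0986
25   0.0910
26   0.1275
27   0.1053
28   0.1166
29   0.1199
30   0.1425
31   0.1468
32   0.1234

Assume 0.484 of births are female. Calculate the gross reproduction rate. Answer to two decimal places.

Proportion female at birth = 0.484.
Sum of ASFRs = 0.0663 + 0.0829 + 0.0986 + 0.0910 + 0.1275 + 0.1053 + 0.1166 + 0.1199 + 0.1425 + 0.1468 + 0.1234 = 1.2208
TFR = 1.2208
GRR = 0.484 × 1.2208 = 0.59087

0.59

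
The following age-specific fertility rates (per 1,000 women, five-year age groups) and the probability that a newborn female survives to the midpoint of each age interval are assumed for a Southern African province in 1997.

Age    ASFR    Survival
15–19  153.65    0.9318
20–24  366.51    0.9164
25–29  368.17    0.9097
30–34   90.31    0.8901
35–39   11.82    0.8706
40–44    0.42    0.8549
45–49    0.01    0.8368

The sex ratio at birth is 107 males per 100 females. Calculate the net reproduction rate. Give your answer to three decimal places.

2.186

Proportion female at birth = 100 / (100 + 107) = 0.48309.
Per-age-group product (5 × ASFR × survival probability):
  15–19: 5 × 153.65/1000 × 0.9318 = 0.71586
  20–24: 5 × 366.51/1000 × 0.9164 = 1.67935
  25–29: 5 × 368.17/1000 × 0.9097 = 1.67462
  30–34: 5 × 90.31/1000 × 0.8901 = 0.40192
  35–39: 5 × 11.82/1000 × 0.8706 = 0.05145
  40–44: 5 × 0.42/1000 × 0.8549 = 0.00180
  45–49: 5 × 0.01/1000 × 0.8368 = 0.00004
Sum = 4.52504
NRR = 0.48309 × 4.52504 = 2.18600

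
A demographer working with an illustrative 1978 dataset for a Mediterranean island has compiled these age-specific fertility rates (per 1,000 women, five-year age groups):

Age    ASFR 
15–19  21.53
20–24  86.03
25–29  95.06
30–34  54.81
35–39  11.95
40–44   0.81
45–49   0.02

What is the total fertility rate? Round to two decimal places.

1.35

Sum of ASFRs = 21.53 + 86.03 + 95.06 + 54.81 + 11.95 + 0.81 + 0.02 = 270.21
TFR = 5 × 270.21 / 1000 = 1.35105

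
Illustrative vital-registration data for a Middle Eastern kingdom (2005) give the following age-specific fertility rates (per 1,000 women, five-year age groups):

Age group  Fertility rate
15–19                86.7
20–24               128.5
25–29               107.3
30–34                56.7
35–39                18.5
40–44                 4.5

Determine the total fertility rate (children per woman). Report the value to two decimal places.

Sum of ASFRs = 86.7 + 128.5 + 107.3 + 56.7 + 18.5 + 4.5 = 402.2
TFR = 5 × 402.2 / 1000 = 2.011

2.01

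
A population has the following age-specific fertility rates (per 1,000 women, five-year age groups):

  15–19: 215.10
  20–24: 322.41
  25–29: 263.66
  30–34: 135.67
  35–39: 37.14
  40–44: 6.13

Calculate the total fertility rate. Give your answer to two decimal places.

4.90

Sum of ASFRs = 215.10 + 322.41 + 263.66 + 135.67 + 37.14 + 6.13 = 980.11
TFR = 5 × 980.11 / 1000 = 4.90055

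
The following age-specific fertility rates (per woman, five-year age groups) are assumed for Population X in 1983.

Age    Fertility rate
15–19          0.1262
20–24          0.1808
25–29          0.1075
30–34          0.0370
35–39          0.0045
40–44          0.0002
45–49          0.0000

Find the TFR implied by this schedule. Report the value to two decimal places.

2.28

Sum of ASFRs = 0.1262 + 0.1808 + 0.1075 + 0.0370 + 0.0045 + 0.0002 + 0.0000 = 0.4562
TFR = 5 × 0.4562 = 2.281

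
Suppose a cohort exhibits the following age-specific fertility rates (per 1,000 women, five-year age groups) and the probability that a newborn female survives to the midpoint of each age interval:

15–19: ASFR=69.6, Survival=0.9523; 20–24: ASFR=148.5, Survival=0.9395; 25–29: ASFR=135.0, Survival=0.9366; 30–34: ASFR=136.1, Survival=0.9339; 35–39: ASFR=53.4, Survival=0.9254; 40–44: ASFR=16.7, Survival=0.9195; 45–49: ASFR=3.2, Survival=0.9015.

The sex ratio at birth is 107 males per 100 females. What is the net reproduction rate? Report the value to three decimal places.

Proportion female at birth = 100 / (100 + 107) = 0.48309.
Per-age-group product (5 × ASFR × survival probability):
  15–19: 5 × 69.6/1000 × 0.9523 = 0.33140
  20–24: 5 × 148.5/1000 × 0.9395 = 0.69758
  25–29: 5 × 135.0/1000 × 0.9366 = 0.63221
  30–34: 5 × 136.1/1000 × 0.9339 = 0.63552
  35–39: 5 × 53.4/1000 × 0.9254 = 0.24708
  40–44: 5 × 16.7/1000 × 0.9195 = 0.07678
  45–49: 5 × 3.2/1000 × 0.9015 = 0.01442
Sum = 2.63499
NRR = 0.48309 × 2.63499 = 1.27294

1.273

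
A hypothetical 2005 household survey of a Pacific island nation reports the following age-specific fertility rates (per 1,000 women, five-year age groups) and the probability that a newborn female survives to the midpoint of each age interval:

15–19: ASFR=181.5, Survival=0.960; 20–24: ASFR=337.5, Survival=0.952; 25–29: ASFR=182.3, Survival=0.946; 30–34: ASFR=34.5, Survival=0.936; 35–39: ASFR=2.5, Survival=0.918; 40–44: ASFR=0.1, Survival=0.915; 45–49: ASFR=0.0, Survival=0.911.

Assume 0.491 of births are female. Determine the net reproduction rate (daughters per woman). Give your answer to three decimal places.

1.725

Proportion female at birth = 0.491.
Each age group contributes 5 × ASFR × survival:
  15–19: 5 × 181.5/1000 × 0.960 = 0.87120
  20–24: 5 × 337.5/1000 × 0.952 = 1.60650
  25–29: 5 × 182.3/1000 × 0.946 = 0.86228
  30–34: 5 × 34.5/1000 × 0.936 = 0.16146
  35–39: 5 × 2.5/1000 × 0.918 = 0.01148
  40–44: 5 × 0.1/1000 × 0.915 = 0.00046
  45–49: 5 × 0.0/1000 × 0.911 = 0.00000
Sum = 3.51338
NRR = 0.491 × 3.51338 = 1.72507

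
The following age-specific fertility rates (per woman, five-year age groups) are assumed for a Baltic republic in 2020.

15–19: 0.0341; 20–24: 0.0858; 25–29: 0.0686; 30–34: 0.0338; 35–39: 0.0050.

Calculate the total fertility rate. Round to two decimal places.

1.14

Sum of ASFRs = 0.0341 + 0.0858 + 0.0686 + 0.0338 + 0.0050 = 0.2273
TFR = 5 × 0.2273 = 1.1365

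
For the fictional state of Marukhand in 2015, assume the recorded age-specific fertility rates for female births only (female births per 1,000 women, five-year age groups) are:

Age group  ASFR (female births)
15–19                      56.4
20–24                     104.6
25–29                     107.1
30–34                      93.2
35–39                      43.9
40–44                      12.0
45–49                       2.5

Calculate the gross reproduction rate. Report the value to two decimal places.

Sum of female ASFRs = 56.4 + 104.6 + 107.1 + 93.2 + 43.9 + 12.0 + 2.5 = 419.7
GRR = 5 × 419.7 / 1000 = 2.0985

2.10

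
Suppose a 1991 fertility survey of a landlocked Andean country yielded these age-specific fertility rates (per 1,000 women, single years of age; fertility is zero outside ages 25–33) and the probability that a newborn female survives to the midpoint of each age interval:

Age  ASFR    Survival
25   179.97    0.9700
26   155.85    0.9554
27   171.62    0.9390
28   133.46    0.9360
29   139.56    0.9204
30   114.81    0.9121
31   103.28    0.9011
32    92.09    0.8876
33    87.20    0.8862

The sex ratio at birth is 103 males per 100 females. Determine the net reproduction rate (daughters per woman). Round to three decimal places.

Proportion female at birth = 100 / (100 + 103) = 0.49261.
Each age group contributes 1 × ASFR × survival:
  25: 1 × 179.97/1000 × 0.9700 = 0.17457
  26: 1 × 155.85/1000 × 0.9554 = 0.14890
  27: 1 × 171.62/1000 × 0.9390 = 0.16115
  28: 1 × 133.46/1000 × 0.9360 = 0.12492
  29: 1 × 139.56/1000 × 0.9204 = 0.12845
  30: 1 × 114.81/1000 × 0.9121 = 0.10472
  31: 1 × 103.28/1000 × 0.9011 = 0.09307
  32: 1 × 92.09/1000 × 0.8876 = 0.08174
  33: 1 × 87.20/1000 × 0.8862 = 0.07728
Sum = 1.09480
NRR = 0.49261 × 1.09480 = 0.53931
With NRR below 1 the population is below replacement fertility.

0.539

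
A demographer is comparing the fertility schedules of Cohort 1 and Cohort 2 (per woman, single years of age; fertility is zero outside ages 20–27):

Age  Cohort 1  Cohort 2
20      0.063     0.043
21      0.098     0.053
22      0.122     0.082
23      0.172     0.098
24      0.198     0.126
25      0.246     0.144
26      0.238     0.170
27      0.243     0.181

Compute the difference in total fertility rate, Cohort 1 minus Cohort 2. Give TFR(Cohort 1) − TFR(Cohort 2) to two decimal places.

0.48

Cohort 1:
  Sum of ASFRs = 0.063 + 0.098 + 0.122 + 0.172 + 0.198 + 0.246 + 0.238 + 0.243 = 1.380
  TFR = 1.38
Cohort 2:
  Sum of ASFRs = 0.043 + 0.053 + 0.082 + 0.098 + 0.126 + 0.144 + 0.170 + 0.181 = 0.897
  TFR = 0.897
Difference = 1.38 − 0.897 = 0.483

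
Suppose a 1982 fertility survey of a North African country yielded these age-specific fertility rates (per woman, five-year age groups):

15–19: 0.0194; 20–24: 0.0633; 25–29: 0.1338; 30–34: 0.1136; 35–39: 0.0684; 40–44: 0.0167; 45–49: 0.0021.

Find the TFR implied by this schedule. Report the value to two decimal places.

2.09

Sum of ASFRs = 0.0194 + 0.0633 + 0.1338 + 0.1136 + 0.0684 + 0.0167 + 0.0021 = 0.4173
TFR = 5 × 0.4173 = 2.0865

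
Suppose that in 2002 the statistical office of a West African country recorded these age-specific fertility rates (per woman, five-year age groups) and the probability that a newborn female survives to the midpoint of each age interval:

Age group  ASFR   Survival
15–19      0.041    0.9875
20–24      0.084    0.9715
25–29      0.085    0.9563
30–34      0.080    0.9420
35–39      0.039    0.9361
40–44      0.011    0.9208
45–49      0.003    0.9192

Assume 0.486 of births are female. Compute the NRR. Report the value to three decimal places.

0.797

Proportion female at birth = 0.486.
Per-age-group product (5 × ASFR × survival probability):
  15–19: 5 × 0.041 × 0.9875 = 0.20244
  20–24: 5 × 0.084 × 0.9715 = 0.40803
  25–29: 5 × 0.085 × 0.9563 = 0.40643
  30–34: 5 × 0.080 × 0.9420 = 0.37680
  35–39: 5 × 0.039 × 0.9361 = 0.18254
  40–44: 5 × 0.011 × 0.9208 = 0.05064
  45–49: 5 × 0.003 × 0.9192 = 0.01379
Sum = 1.64067
NRR = 0.486 × 1.64067 = 0.79737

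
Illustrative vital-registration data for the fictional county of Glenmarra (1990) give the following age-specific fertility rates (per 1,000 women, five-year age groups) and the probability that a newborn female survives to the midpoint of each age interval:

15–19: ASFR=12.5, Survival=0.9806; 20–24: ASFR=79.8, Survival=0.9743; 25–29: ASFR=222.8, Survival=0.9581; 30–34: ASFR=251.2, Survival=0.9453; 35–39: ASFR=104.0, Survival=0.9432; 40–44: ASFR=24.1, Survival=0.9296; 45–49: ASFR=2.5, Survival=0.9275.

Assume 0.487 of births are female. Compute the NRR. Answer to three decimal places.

1.616

Proportion female at birth = 0.487.
Weighting each age-specific rate by interval width and survival:
  15–19: 5 × 12.5/1000 × 0.9806 = 0.06129
  20–24: 5 × 79.8/1000 × 0.9743 = 0.38875
  25–29: 5 × 222.8/1000 × 0.9581 = 1.06732
  30–34: 5 × 251.2/1000 × 0.9453 = 1.18730
  35–39: 5 × 104.0/1000 × 0.9432 = 0.49046
  40–44: 5 × 24.1/1000 × 0.9296 = 0.11202
  45–49: 5 × 2.5/1000 × 0.9275 = 0.01159
Sum = 3.31873
NRR = 0.487 × 3.31873 = 1.61622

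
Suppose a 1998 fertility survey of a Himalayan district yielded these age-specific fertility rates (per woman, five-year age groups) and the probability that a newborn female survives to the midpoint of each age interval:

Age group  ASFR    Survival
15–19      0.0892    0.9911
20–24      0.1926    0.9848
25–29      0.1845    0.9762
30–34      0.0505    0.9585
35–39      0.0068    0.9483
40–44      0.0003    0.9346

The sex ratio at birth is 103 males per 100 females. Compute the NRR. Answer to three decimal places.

Proportion female at birth = 100 / (100 + 103) = 0.49261.
Each age group contributes 5 × ASFR × survival:
  15–19: 5 × 0.0892 × 0.9911 = 0.44203
  20–24: 5 × 0.1926 × 0.9848 = 0.94836
  25–29: 5 × 0.1845 × 0.9762 = 0.90054
  30–34: 5 × 0.0505 × 0.9585 = 0.24202
  35–39: 5 × 0.0068 × 0.9483 = 0.03224
  40–44: 5 × 0.0003 × 0.9346 = 0.00140
Sum = 2.56659
NRR = 0.49261 × 2.56659 = 1.26433

1.264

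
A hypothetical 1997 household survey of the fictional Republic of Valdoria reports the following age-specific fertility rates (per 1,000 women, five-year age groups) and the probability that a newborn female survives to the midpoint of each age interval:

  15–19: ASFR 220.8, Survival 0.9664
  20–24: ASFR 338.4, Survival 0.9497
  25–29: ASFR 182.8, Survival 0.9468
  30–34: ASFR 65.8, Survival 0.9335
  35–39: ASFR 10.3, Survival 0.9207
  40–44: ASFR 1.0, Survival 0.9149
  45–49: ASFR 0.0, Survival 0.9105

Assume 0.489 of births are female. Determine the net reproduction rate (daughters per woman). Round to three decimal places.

Proportion female at birth = 0.489.
Survival-weighted fertility by age (5·fₓ·Sₓ):
  15–19: 5 × 220.8/1000 × 0.9664 = 1.06691
  20–24: 5 × 338.4/1000 × 0.9497 = 1.60689
  25–29: 5 × 182.8/1000 × 0.9468 = 0.86538
  30–34: 5 × 65.8/1000 × 0.9335 = 0.30712
  35–39: 5 × 10.3/1000 × 0.9207 = 0.04742
  40–44: 5 × 1.0/1000 × 0.9149 = 0.00457
  45–49: 5 × 0.0/1000 × 0.9105 = 0.00000
Sum = 3.89829
NRR = 0.489 × 3.89829 = 1.90626

1.906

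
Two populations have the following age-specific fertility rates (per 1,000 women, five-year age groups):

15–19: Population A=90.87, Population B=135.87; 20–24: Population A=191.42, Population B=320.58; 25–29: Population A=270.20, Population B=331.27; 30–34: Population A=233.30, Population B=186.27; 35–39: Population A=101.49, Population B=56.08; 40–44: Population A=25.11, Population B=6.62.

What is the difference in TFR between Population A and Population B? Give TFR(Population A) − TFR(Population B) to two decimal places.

Population A:
  Sum of ASFRs = 90.87 + 191.42 + 270.20 + 233.30 + 101.49 + 25.11 = 912.39
  TFR = 5 × 912.39 / 1000 = 4.56195
Population B:
  Sum of ASFRs = 135.87 + 320.58 + 331.27 + 186.27 + 56.08 + 6.62 = 1036.69
  TFR = 5 × 1036.69 / 1000 = 5.18345
Difference = 4.56195 − 5.18345 = -0.6215

-0.62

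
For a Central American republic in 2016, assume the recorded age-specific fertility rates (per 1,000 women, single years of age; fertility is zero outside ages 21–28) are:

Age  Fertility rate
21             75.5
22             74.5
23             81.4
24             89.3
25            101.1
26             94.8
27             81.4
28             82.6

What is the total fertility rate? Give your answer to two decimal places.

0.68

Sum of ASFRs = 75.5 + 74.5 + 81.4 + 89.3 + 101.1 + 94.8 + 81.4 + 82.6 = 680.6
TFR = 680.6 / 1000 = 0.6806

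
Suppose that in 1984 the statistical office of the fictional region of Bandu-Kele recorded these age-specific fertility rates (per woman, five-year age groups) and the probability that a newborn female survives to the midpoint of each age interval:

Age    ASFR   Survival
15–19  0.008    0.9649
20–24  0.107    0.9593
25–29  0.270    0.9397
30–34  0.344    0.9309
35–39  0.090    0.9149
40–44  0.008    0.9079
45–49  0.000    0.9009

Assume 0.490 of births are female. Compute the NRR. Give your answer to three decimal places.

Proportion female at birth = 0.490.
Each age group contributes 5 × ASFR × survival:
  15–19: 5 × 0.008 × 0.9649 = 0.03860
  20–24: 5 × 0.107 × 0.9593 = 0.51323
  25–29: 5 × 0.270 × 0.9397 = 1.26860
  30–34: 5 × 0.344 × 0.9309 = 1.60115
  35–39: 5 × 0.090 × 0.9149 = 0.41171
  40–44: 5 × 0.008 × 0.9079 = 0.03632
  45–49: 5 × 0.000 × 0.9009 = 0.00000
Sum = 3.86961
NRR = 0.490 × 3.86961 = 1.89611
An NRR exceeding 1 indicates intrinsic growth under these rates.

1.896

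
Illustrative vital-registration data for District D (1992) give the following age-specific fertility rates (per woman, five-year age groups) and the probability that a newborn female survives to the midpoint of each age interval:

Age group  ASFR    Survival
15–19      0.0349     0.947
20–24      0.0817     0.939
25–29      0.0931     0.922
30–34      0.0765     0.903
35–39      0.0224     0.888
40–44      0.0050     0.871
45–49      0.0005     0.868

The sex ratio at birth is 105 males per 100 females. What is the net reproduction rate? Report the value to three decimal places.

0.706

Proportion female at birth = 100 / (100 + 105) = 0.48780.
Per-age-group product (5 × ASFR × survival probability):
  15–19: 5 × 0.0349 × 0.947 = 0.16525
  20–24: 5 × 0.0817 × 0.939 = 0.38358
  25–29: 5 × 0.0931 × 0.922 = 0.42919
  30–34: 5 × 0.0765 × 0.903 = 0.34540
  35–39: 5 × 0.0224 × 0.888 = 0.09946
  40–44: 5 × 0.0050 × 0.871 = 0.02178
  45–49: 5 × 0.0005 × 0.868 = 0.00217
Sum = 1.44683
NRR = 0.48780 × 1.44683 = 0.70576
NRR < 1, so the cohort does not fully replace itself.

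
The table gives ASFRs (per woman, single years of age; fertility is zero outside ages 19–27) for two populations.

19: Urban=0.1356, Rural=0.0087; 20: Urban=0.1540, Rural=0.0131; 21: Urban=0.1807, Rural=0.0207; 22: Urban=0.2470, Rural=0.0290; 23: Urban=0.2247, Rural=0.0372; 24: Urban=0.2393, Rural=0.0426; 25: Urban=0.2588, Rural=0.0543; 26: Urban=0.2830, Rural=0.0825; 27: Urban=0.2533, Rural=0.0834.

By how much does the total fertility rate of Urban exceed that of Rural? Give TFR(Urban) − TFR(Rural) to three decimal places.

Urban:
  Sum of ASFRs = 0.1356 + 0.1540 + 0.1807 + 0.2470 + 0.2247 + 0.2393 + 0.2588 + 0.2830 + 0.2533 = 1.9764
  TFR = 1.9764
Rural:
  Sum of ASFRs = 0.0087 + 0.0131 + 0.0207 + 0.0290 + 0.0372 + 0.0426 + 0.0543 + 0.0825 + 0.0834 = 0.3715
  TFR = 0.3715
Difference = 1.9764 − 0.3715 = 1.6049

1.605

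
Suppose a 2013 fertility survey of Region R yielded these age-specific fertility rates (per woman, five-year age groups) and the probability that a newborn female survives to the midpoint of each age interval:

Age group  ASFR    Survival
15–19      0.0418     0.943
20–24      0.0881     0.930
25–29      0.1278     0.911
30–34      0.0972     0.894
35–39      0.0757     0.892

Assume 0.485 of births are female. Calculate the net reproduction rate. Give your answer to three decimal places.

Proportion female at birth = 0.485.
Weighting each age-specific rate by interval width and survival:
  15–19: 5 × 0.0418 × 0.943 = 0.19709
  20–24: 5 × 0.0881 × 0.930 = 0.40967
  25–29: 5 × 0.1278 × 0.911 = 0.58213
  30–34: 5 × 0.0972 × 0.894 = 0.43448
  35–39: 5 × 0.0757 × 0.892 = 0.33762
Sum = 1.96099
NRR = 0.485 × 1.96099 = 0.95108
An NRR under 1 implies long-run decline under these rates.

0.951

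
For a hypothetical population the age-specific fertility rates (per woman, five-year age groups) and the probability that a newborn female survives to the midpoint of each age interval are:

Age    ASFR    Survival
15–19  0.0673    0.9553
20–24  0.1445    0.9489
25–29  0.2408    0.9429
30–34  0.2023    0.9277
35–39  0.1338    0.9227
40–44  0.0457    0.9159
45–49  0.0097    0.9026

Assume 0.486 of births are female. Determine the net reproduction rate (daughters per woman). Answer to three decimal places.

Proportion female at birth = 0.486.
Survival-weighted fertility by age (5·fₓ·Sₓ):
  15–19: 5 × 0.0673 × 0.9553 = 0.32146
  20–24: 5 × 0.1445 × 0.9489 = 0.68558
  25–29: 5 × 0.2408 × 0.9429 = 1.13525
  30–34: 5 × 0.2023 × 0.9277 = 0.93837
  35–39: 5 × 0.1338 × 0.9227 = 0.61729
  40–44: 5 × 0.0457 × 0.9159 = 0.20928
  45–49: 5 × 0.0097 × 0.9026 = 0.04378
Sum = 3.95101
NRR = 0.486 × 3.95101 = 1.92019

1.920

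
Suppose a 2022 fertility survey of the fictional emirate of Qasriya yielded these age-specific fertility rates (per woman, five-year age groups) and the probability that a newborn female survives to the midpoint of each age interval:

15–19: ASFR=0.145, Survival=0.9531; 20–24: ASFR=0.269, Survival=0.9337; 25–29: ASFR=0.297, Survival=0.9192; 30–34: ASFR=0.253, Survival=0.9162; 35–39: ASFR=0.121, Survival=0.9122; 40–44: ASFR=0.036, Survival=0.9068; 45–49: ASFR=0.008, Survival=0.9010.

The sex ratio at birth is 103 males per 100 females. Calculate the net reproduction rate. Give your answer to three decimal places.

Proportion female at birth = 100 / (100 + 103) = 0.49261.
Weighting each age-specific rate by interval width and survival:
  15–19: 5 × 0.145 × 0.9531 = 0.69100
  20–24: 5 × 0.269 × 0.9337 = 1.25583
  25–29: 5 × 0.297 × 0.9192 = 1.36501
  30–34: 5 × 0.253 × 0.9162 = 1.15899
  35–39: 5 × 0.121 × 0.9122 = 0.55188
  40–44: 5 × 0.036 × 0.9068 = 0.16322
  45–49: 5 × 0.008 × 0.9010 = 0.03604
Sum = 5.22197
NRR = 0.49261 × 5.22197 = 2.57239

2.572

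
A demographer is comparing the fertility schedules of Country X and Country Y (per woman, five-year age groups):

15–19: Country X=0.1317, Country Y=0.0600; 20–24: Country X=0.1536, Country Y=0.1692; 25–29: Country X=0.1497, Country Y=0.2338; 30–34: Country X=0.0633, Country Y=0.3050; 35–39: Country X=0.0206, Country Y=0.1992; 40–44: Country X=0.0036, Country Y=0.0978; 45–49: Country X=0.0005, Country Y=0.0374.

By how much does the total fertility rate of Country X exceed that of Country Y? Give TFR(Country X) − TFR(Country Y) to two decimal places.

Country X:
  Sum of ASFRs = 0.1317 + 0.1536 + 0.1497 + 0.0633 + 0.0206 + 0.0036 + 0.0005 = 0.5230
  TFR = 5 × 0.5230 = 2.615
Country Y:
  Sum of ASFRs = 0.0600 + 0.1692 + 0.2338 + 0.3050 + 0.1992 + 0.0978 + 0.0374 = 1.1024
  TFR = 5 × 1.1024 = 5.512
Difference = 2.615 − 5.512 = -2.897

-2.90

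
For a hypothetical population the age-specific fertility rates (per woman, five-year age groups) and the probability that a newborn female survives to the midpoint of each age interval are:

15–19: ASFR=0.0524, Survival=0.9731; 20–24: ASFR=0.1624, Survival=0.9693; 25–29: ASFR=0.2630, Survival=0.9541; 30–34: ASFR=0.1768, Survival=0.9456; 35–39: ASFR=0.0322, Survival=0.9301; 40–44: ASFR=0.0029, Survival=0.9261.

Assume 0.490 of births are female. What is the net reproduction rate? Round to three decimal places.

Proportion female at birth = 0.490.
Per-age-group product (5 × ASFR × survival probability):
  15–19: 5 × 0.0524 × 0.9731 = 0.25495
  20–24: 5 × 0.1624 × 0.9693 = 0.78707
  25–29: 5 × 0.2630 × 0.9541 = 1.25464
  30–34: 5 × 0.1768 × 0.9456 = 0.83591
  35–39: 5 × 0.0322 × 0.9301 = 0.14975
  40–44: 5 × 0.0029 × 0.9261 = 0.01343
Sum = 3.29575
NRR = 0.490 × 3.29575 = 1.61492
An NRR exceeding 1 indicates intrinsic growth under these rates.

1.615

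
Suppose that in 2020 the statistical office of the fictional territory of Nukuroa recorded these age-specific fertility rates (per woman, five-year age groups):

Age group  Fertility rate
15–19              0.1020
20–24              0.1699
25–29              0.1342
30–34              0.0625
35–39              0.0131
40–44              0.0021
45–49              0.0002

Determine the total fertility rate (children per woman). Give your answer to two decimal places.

2.42

Sum of ASFRs = 0.1020 + 0.1699 + 0.1342 + 0.0625 + 0.0131 + 0.0021 + 0.0002 = 0.4840
TFR = 5 × 0.4840 = 2.42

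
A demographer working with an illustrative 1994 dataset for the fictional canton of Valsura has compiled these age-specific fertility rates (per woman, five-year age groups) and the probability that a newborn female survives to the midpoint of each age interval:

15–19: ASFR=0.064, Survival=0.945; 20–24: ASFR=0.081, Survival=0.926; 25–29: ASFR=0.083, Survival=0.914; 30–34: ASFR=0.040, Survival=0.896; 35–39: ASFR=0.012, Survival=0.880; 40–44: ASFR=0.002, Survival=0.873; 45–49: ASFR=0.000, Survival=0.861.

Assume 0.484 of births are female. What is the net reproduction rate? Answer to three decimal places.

Proportion female at birth = 0.484.
Per-age-group product (5 × ASFR × survival probability):
  15–19: 5 × 0.064 × 0.945 = 0.30240
  20–24: 5 × 0.081 × 0.926 = 0.37503
  25–29: 5 × 0.083 × 0.914 = 0.37931
  30–34: 5 × 0.040 × 0.896 = 0.17920
  35–39: 5 × 0.012 × 0.880 = 0.05280
  40–44: 5 × 0.002 × 0.873 = 0.00873
  45–49: 5 × 0.000 × 0.861 = 0.00000
Sum = 1.29747
NRR = 0.484 × 1.29747 = 0.62798

0.628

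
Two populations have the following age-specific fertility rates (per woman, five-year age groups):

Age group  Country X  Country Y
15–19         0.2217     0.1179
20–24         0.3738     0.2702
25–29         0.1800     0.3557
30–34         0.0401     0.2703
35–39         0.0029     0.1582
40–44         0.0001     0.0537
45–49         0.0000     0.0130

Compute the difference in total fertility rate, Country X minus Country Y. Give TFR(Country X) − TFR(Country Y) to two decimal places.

-2.10

Country X:
  Sum of ASFRs = 0.2217 + 0.3738 + 0.1800 + 0.0401 + 0.0029 + 0.0001 + 0.0000 = 0.8186
  TFR = 5 × 0.8186 = 4.093
Country Y:
  Sum of ASFRs = 0.1179 + 0.2702 + 0.3557 + 0.2703 + 0.1582 + 0.0537 + 0.0130 = 1.2390
  TFR = 5 × 1.2390 = 6.195
Difference = 4.093 − 6.195 = -2.102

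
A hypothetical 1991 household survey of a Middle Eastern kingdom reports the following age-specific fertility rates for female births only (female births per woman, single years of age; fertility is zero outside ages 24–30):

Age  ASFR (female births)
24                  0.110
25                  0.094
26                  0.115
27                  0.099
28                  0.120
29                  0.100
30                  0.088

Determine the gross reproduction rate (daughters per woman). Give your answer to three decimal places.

0.726

Sum of female ASFRs = 0.110 + 0.094 + 0.115 + 0.099 + 0.120 + 0.100 + 0.088 = 0.726
GRR = 0.726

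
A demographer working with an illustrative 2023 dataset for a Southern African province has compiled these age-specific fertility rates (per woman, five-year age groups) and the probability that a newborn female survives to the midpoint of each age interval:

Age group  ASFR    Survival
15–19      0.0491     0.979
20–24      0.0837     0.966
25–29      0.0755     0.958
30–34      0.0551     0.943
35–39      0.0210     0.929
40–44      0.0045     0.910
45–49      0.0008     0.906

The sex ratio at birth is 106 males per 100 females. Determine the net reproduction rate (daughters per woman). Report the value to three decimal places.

0.674

Proportion female at birth = 100 / (100 + 106) = 0.48544.
Per-age-group product (5 × ASFR × survival probability):
  15–19: 5 × 0.0491 × 0.979 = 0.24034
  20–24: 5 × 0.0837 × 0.966 = 0.40427
  25–29: 5 × 0.0755 × 0.958 = 0.36165
  30–34: 5 × 0.0551 × 0.943 = 0.25980
  35–39: 5 × 0.0210 × 0.929 = 0.09755
  40–44: 5 × 0.0045 × 0.910 = 0.02048
  45–49: 5 × 0.0008 × 0.906 = 0.00362
Sum = 1.38771
NRR = 0.48544 × 1.38771 = 0.67365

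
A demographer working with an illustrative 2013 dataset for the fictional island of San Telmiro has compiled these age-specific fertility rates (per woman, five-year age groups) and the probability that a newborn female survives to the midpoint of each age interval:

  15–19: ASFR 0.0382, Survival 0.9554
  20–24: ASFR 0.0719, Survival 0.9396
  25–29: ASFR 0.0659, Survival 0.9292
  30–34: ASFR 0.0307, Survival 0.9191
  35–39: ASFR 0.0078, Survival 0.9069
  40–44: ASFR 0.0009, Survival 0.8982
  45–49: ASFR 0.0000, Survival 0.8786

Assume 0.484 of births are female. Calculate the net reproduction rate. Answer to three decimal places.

0.487

Proportion female at birth = 0.484.
Per-age-group product (5 × ASFR × survival probability):
  15–19: 5 × 0.0382 × 0.9554 = 0.18248
  20–24: 5 × 0.0719 × 0.9396 = 0.33779
  25–29: 5 × 0.0659 × 0.9292 = 0.30617
  30–34: 5 × 0.0307 × 0.9191 = 0.14108
  35–39: 5 × 0.0078 × 0.9069 = 0.03537
  40–44: 5 × 0.0009 × 0.8982 = 0.00404
  45–49: 5 × 0.0000 × 0.8786 = 0.00000
Sum = 1.00693
NRR = 0.484 × 1.00693 = 0.48735
NRR < 1, so the cohort does not fully replace itself.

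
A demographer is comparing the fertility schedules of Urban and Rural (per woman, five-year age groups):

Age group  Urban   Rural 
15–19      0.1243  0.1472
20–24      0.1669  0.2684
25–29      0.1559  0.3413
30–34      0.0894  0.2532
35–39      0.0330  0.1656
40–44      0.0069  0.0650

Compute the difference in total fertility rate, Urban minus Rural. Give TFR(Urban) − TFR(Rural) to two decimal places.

Urban:
  Sum of ASFRs = 0.1243 + 0.1669 + 0.1559 + 0.0894 + 0.0330 + 0.0069 = 0.5764
  TFR = 5 × 0.5764 = 2.882
Rural:
  Sum of ASFRs = 0.1472 + 0.2684 + 0.3413 + 0.2532 + 0.1656 + 0.0650 = 1.2407
  TFR = 5 × 1.2407 = 6.2035
Difference = 2.882 − 6.2035 = -3.3215

-3.32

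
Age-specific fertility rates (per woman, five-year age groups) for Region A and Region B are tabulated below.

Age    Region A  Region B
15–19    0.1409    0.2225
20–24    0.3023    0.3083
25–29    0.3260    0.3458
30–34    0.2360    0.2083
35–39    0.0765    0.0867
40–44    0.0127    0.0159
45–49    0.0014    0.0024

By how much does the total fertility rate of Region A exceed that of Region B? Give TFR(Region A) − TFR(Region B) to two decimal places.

Region A:
  Sum of ASFRs = 0.1409 + 0.3023 + 0.3260 + 0.2360 + 0.0765 + 0.0127 + 0.0014 = 1.0958
  TFR = 5 × 1.0958 = 5.479
Region B:
  Sum of ASFRs = 0.2225 + 0.3083 + 0.3458 + 0.2083 + 0.0867 + 0.0159 + 0.0024 = 1.1899
  TFR = 5 × 1.1899 = 5.9495
Difference = 5.479 − 5.9495 = -0.4705

-0.47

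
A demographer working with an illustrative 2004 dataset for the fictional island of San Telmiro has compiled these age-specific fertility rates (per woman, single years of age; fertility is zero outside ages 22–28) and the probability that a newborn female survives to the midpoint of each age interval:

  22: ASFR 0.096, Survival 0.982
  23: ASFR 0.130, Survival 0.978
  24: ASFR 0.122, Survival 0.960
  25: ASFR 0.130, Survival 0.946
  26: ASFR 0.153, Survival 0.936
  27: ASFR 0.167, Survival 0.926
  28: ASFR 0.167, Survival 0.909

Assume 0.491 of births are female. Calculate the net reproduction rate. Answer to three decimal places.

Proportion female at birth = 0.491.
Per-age-group product (1 × ASFR × survival probability):
  22: 1 × 0.096 × 0.982 = 0.09427
  23: 1 × 0.130 × 0.978 = 0.12714
  24: 1 × 0.122 × 0.960 = 0.11712
  25: 1 × 0.130 × 0.946 = 0.12298
  26: 1 × 0.153 × 0.936 = 0.14321
  27: 1 × 0.167 × 0.926 = 0.15464
  28: 1 × 0.167 × 0.909 = 0.15180
Sum = 0.91116
NRR = 0.491 × 0.91116 = 0.44738

0.447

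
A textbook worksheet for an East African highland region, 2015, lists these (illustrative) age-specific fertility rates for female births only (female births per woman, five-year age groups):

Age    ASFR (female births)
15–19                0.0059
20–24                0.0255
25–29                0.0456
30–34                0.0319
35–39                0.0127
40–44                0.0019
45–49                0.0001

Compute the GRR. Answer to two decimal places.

Sum of female ASFRs = 0.0059 + 0.0255 + 0.0456 + 0.0319 + 0.0127 + 0.0019 + 0.0001 = 0.1236
GRR = 5 × 0.1236 = 0.618

0.62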